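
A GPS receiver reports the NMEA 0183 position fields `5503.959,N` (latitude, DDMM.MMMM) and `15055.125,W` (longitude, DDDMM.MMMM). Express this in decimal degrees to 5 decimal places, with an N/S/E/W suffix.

Lat: split at 2 digits → 55° and 3.959′; 55 + 3.959/60 = 55.065983
Longitude: degrees = first 3 digits = 150, minutes = 55.125; 150 + 55.125/60 = 150.918750

55.06598° N, 150.91875° W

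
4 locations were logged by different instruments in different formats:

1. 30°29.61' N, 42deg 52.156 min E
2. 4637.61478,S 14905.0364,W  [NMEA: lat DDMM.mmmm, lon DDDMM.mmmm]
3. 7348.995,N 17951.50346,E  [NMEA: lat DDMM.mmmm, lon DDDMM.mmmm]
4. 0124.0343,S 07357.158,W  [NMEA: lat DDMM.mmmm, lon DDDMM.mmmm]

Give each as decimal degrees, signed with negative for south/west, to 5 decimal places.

Point 1:
  Lat: 29.61′ = 0.493500°; total 30.493500
  N ⇒ keep positive
  λ: 52.156′ = 0.869267°; total 42.869267
  E ⇒ keep positive
Point 2:
  φ: split at 2 digits → 46° and 37.61478′; 46 + 37.61478/60 = 46.626913
  hemisphere S, so the sign is −
  λ: degrees = first 3 digits = 149, minutes = 5.0364; 149 + 5.0364/60 = 149.083940
  W ⇒ negate
Point 3:
  Latitude: degrees = first 2 digits = 73, minutes = 48.995; 73 + 48.995/60 = 73.816583
  N → positive
  λ: degrees = first 3 digits = 179, minutes = 51.50346; 179 + 51.50346/60 = 179.858391
  E ⇒ keep positive
Point 4:
  φ: degrees = first 2 digits = 1, minutes = 24.0343; 1 + 24.0343/60 = 1.400572
  S → negative
  Longitude: degrees = first 3 digits = 73, minutes = 57.158; 73 + 57.158/60 = 73.952633
  W → negative

1. 30.49350, 42.86927
2. -46.62691, -149.08394
3. 73.81658, 179.85839
4. -1.40057, -73.95263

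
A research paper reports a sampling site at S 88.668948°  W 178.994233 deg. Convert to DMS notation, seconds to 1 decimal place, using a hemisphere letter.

φ: whole degrees 88; 40.13688′ → 40′ and 8.213″
Longitude: 0.994233 × 60 = 59.65398′ → 59′, remainder × 60 = 39.239″

88°40′8.2″ S, 178°59′39.2″ W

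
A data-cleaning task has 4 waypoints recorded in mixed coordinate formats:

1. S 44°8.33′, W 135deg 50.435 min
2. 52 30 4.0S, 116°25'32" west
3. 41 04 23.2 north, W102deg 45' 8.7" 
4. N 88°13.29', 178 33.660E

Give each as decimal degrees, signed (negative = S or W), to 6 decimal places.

Point 1:
  Lat: 8.33′ = 0.138833°; total 44.1388333
  S ⇒ negate
  Longitude: 135 + 50.435/60 = 135.8405833
  W ⇒ negate
Point 2:
  φ: 52° + 30/60 + 4/3600 = 52 + 0.500000 + 0.001111 = 52.5011111
  hemisphere S, so the sign is −
  λ: 116° + 25/60 + 32/3600 = 116 + 0.416667 + 0.008889 = 116.4255556
  W → negative
Point 3:
  Lat: 4′ + 23.2″ = 4.38667′; 41 + 4.38667/60 = 41.0731111
  N → positive
  Longitude: 102 + 45/60 + 8.7/3600 = 102.7524167
  hemisphere W, so the sign is −
Point 4:
  φ: 88 + 13.29/60 = 88.2215000
  N ⇒ keep positive
  λ: 33.66′ = 0.561000°; total 178.5610000
  E → positive

1. -44.138833, -135.840583
2. -52.501111, -116.425556
3. 41.073111, -102.752417
4. 88.221500, 178.561000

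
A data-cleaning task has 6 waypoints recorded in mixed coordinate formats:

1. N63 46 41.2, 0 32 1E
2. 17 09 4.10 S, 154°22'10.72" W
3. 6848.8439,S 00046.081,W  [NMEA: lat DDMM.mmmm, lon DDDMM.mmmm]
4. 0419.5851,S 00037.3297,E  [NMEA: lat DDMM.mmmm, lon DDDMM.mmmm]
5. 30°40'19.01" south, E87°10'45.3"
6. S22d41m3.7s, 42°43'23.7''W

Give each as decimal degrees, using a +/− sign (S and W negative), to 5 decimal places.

1. 63.77811, 0.53361
2. -17.15114, -154.36964
3. -68.81407, -0.76802
4. -4.32642, 0.62216
5. -30.67195, 87.17925
6. -22.68436, -42.72325

Point 1:
  Lat: 63° + 46/60 + 41.2/3600 = 63 + 0.766667 + 0.011444 = 63.778111
  N ⇒ keep positive
  λ: 0° + 32/60 + 1/3600 = 0 + 0.533333 + 0.000278 = 0.533611
  E ⇒ keep positive
Point 2:
  Lat: 17 + 9/60 + 4.1/3600 = 17.151139
  hemisphere S, so the sign is −
  Lon: 22′ + 10.72″ = 22.17867′; 154 + 22.17867/60 = 154.369644
  hemisphere W, so the sign is −
Point 3:
  φ: degrees = first 2 digits = 68, minutes = 48.8439; 68 + 48.8439/60 = 68.814065
  S ⇒ negate
  Lon: split at 3 digits → 000° and 46.081′; 0 + 46.081/60 = 0.768017
  hemisphere W, so the sign is −
Point 4:
  Lat: split at 2 digits → 04° and 19.5851′; 4 + 19.5851/60 = 4.326418
  S ⇒ negate
  Longitude: split at 3 digits → 000° and 37.3297′; 0 + 37.3297/60 = 0.622162
  E → positive
Point 5:
  Latitude: 30° + 40/60 + 19.01/3600 = 30 + 0.666667 + 0.005281 = 30.671947
  S ⇒ negate
  λ: 87° + 10/60 + 45.3/3600 = 87 + 0.166667 + 0.012583 = 87.179250
  E ⇒ keep positive
Point 6:
  Lat: 22° + 41/60 + 3.7/3600 = 22 + 0.683333 + 0.001028 = 22.684361
  S ⇒ negate
  Longitude: 42 + 43/60 + 23.7/3600 = 42.723250
  W → negative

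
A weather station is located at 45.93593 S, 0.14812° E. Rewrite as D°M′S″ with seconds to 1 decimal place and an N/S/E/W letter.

45°56′9.3″ S, 0°08′53.2″ E

Latitude: 0.935930 × 60 = 56.15580′ → 56′, remainder × 60 = 9.348″
λ: whole degrees 0; 8.88720′ → 8′ and 53.232″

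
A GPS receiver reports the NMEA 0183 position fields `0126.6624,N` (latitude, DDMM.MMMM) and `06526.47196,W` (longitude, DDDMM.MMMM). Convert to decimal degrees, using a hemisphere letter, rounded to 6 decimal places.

Lat: degrees = first 2 digits = 1, minutes = 26.6624; 1 + 26.6624/60 = 1.4443733
Longitude: split at 3 digits → 065° and 26.47196′; 65 + 26.47196/60 = 65.4411993

1.444373° N, 65.441199° W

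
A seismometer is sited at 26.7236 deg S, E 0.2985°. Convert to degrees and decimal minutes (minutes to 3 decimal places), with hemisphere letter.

φ: 26° + 0.723600 × 60 = 26° 43.41600′
Lon: fractional part 0.298500 → 17.91000 minutes

26° 43.416′ S, 0° 17.910′ E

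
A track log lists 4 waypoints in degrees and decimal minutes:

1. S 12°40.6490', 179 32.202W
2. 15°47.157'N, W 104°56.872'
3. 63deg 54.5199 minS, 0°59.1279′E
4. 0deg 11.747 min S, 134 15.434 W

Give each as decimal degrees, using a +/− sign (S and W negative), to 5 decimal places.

1. -12.67748, -179.53670
2. 15.78595, -104.94787
3. -63.90867, 0.98547
4. -0.19578, -134.25723

Point 1:
  φ: 12 + 40.649/60 = 12.677483
  S → negative
  Longitude: 179 + 32.202/60 = 179.536700
  hemisphere W, so the sign is −
Point 2:
  φ: 47.157′ = 0.785950°; total 15.785950
  N → positive
  Lon: 104 + 56.872/60 = 104.947867
  W ⇒ negate
Point 3:
  Latitude: 54.5199′ = 0.908665°; total 63.908665
  S → negative
  λ: 59.1279′ = 0.985465°; total 0.985465
  E → positive
Point 4:
  Lat: 11.747′ = 0.195783°; total 0.195783
  S ⇒ negate
  Longitude: 15.434′ = 0.257233°; total 134.257233
  W ⇒ negate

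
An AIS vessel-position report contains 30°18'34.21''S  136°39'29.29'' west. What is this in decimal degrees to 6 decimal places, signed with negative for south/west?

Lat: 30 + 18/60 + 34.21/3600 = 30.3095028
S ⇒ negate
Longitude: 136 + 39/60 + 29.29/3600 = 136.6581361
W ⇒ negate

-30.309503, -136.658136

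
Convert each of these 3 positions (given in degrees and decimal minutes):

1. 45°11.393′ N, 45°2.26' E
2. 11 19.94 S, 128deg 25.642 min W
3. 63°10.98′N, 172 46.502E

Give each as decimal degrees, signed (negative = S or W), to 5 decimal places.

Point 1:
  Lat: 45 + 11.393/60 = 45.189883
  N ⇒ keep positive
  Longitude: 45 + 2.26/60 = 45.037667
  E ⇒ keep positive
Point 2:
  φ: 11 + 19.94/60 = 11.332333
  S ⇒ negate
  Longitude: 25.642′ = 0.427367°; total 128.427367
  W → negative
Point 3:
  φ: 63 + 10.98/60 = 63.183000
  N ⇒ keep positive
  Longitude: 46.502′ = 0.775033°; total 172.775033
  E ⇒ keep positive

1. 45.18988, 45.03767
2. -11.33233, -128.42737
3. 63.18300, 172.77503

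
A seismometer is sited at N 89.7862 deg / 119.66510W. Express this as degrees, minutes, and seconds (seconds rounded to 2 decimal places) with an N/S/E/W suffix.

Latitude: 0.786200° → 47.17200′; 0.17200 × 60 = 10.3200″
λ: 0.665100 × 60 = 39.90600′ → 39′, remainder × 60 = 54.3600″

89°47′10.32″ N, 119°39′54.36″ W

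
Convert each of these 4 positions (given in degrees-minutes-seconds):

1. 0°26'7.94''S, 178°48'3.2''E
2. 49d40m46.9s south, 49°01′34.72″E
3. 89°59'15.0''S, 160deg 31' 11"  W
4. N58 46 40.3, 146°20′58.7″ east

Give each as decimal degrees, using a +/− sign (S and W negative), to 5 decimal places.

1. -0.43554, 178.80089
2. -49.67969, 49.02631
3. -89.98750, -160.51972
4. 58.77786, 146.34964

Point 1:
  Latitude: 0 + 26/60 + 7.94/3600 = 0.435539
  hemisphere S, so the sign is −
  Lon: 48′ + 3.2″ = 48.05333′; 178 + 48.05333/60 = 178.800889
  E → positive
Point 2:
  φ: 49 + 40/60 + 46.9/3600 = 49.679694
  S → negative
  Longitude: 49° + 1/60 + 34.72/3600 = 49 + 0.016667 + 0.009644 = 49.026311
  E ⇒ keep positive
Point 3:
  Lat: 89 + 59/60 + 15/3600 = 89.987500
  S → negative
  Longitude: 160 + 31/60 + 11/3600 = 160.519722
  W ⇒ negate
Point 4:
  Lat: 46′ + 40.3″ = 46.67167′; 58 + 46.67167/60 = 58.777861
  N ⇒ keep positive
  Lon: 146° + 20/60 + 58.7/3600 = 146 + 0.333333 + 0.016306 = 146.349639
  E ⇒ keep positive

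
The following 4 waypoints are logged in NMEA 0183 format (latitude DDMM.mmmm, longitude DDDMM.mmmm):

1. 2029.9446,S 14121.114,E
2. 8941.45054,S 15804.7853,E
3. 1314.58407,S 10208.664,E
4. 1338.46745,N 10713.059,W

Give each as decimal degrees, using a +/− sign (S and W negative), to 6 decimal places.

Point 1:
  Latitude: split at 2 digits → 20° and 29.9446′; 20 + 29.9446/60 = 20.4990767
  S ⇒ negate
  Lon: split at 3 digits → 141° and 21.114′; 141 + 21.114/60 = 141.3519000
  E → positive
Point 2:
  Latitude: degrees = first 2 digits = 89, minutes = 41.45054; 89 + 41.45054/60 = 89.6908423
  S → negative
  Longitude: split at 3 digits → 158° and 4.7853′; 158 + 4.7853/60 = 158.0797550
  E → positive
Point 3:
  φ: degrees = first 2 digits = 13, minutes = 14.58407; 13 + 14.58407/60 = 13.2430678
  S → negative
  Longitude: degrees = first 3 digits = 102, minutes = 8.664; 102 + 8.664/60 = 102.1444000
  E → positive
Point 4:
  Lat: split at 2 digits → 13° and 38.46745′; 13 + 38.46745/60 = 13.6411242
  N → positive
  Longitude: split at 3 digits → 107° and 13.059′; 107 + 13.059/60 = 107.2176500
  W ⇒ negate

1. -20.499077, 141.351900
2. -89.690842, 158.079755
3. -13.243068, 102.144400
4. 13.641124, -107.217650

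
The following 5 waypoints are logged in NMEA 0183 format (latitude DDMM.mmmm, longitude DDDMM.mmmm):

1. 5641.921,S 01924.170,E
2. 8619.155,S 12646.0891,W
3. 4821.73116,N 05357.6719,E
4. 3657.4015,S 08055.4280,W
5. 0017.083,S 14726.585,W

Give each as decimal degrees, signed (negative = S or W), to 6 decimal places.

Point 1:
  Latitude: split at 2 digits → 56° and 41.921′; 56 + 41.921/60 = 56.6986833
  S ⇒ negate
  Lon: degrees = first 3 digits = 19, minutes = 24.17; 19 + 24.17/60 = 19.4028333
  E ⇒ keep positive
Point 2:
  Latitude: degrees = first 2 digits = 86, minutes = 19.155; 86 + 19.155/60 = 86.3192500
  hemisphere S, so the sign is −
  Lon: degrees = first 3 digits = 126, minutes = 46.0891; 126 + 46.0891/60 = 126.7681517
  hemisphere W, so the sign is −
Point 3:
  φ: degrees = first 2 digits = 48, minutes = 21.73116; 48 + 21.73116/60 = 48.3621860
  N → positive
  Longitude: split at 3 digits → 053° and 57.6719′; 53 + 57.6719/60 = 53.9611983
  E → positive
Point 4:
  Lat: split at 2 digits → 36° and 57.4015′; 36 + 57.4015/60 = 36.9566917
  hemisphere S, so the sign is −
  Lon: degrees = first 3 digits = 80, minutes = 55.428; 80 + 55.428/60 = 80.9238000
  W → negative
Point 5:
  Latitude: split at 2 digits → 00° and 17.083′; 0 + 17.083/60 = 0.2847167
  S ⇒ negate
  λ: split at 3 digits → 147° and 26.585′; 147 + 26.585/60 = 147.4430833
  W → negative

1. -56.698683, 19.402833
2. -86.319250, -126.768152
3. 48.362186, 53.961198
4. -36.956692, -80.923800
5. -0.284717, -147.443083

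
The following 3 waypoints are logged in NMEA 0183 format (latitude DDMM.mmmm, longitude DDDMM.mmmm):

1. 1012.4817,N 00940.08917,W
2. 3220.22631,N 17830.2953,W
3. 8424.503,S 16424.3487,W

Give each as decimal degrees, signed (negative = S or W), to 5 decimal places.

Point 1:
  φ: degrees = first 2 digits = 10, minutes = 12.4817; 10 + 12.4817/60 = 10.208028
  N → positive
  Longitude: degrees = first 3 digits = 9, minutes = 40.08917; 9 + 40.08917/60 = 9.668153
  W → negative
Point 2:
  Lat: degrees = first 2 digits = 32, minutes = 20.22631; 32 + 20.22631/60 = 32.337105
  N → positive
  λ: split at 3 digits → 178° and 30.2953′; 178 + 30.2953/60 = 178.504922
  W → negative
Point 3:
  φ: split at 2 digits → 84° and 24.503′; 84 + 24.503/60 = 84.408383
  S ⇒ negate
  Longitude: degrees = first 3 digits = 164, minutes = 24.3487; 164 + 24.3487/60 = 164.405812
  hemisphere W, so the sign is −

1. 10.20803, -9.66815
2. 32.33711, -178.50492
3. -84.40838, -164.40581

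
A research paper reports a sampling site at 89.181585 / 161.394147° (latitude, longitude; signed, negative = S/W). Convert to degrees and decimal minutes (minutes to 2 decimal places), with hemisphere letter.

89° 10.90′ N, 161° 23.65′ E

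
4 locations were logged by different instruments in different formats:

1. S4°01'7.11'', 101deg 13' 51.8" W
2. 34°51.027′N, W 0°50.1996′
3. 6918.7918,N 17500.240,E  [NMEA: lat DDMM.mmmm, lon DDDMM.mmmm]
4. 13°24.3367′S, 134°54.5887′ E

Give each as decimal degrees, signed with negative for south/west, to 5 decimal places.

1. -4.01864, -101.23106
2. 34.85045, -0.83666
3. 69.31320, 175.00400
4. -13.40561, 134.90981

Point 1:
  Latitude: 4° + 1/60 + 7.11/3600 = 4 + 0.016667 + 0.001975 = 4.018642
  S → negative
  Longitude: 101 + 13/60 + 51.8/3600 = 101.231056
  W ⇒ negate
Point 2:
  Lat: 34 + 51.027/60 = 34.850450
  N ⇒ keep positive
  λ: 0 + 50.1996/60 = 0.836660
  W → negative
Point 3:
  Latitude: degrees = first 2 digits = 69, minutes = 18.7918; 69 + 18.7918/60 = 69.313197
  N ⇒ keep positive
  λ: split at 3 digits → 175° and 0.24′; 175 + 0.24/60 = 175.004000
  E → positive
Point 4:
  Latitude: 24.3367′ = 0.405612°; total 13.405612
  hemisphere S, so the sign is −
  Longitude: 134 + 54.5887/60 = 134.909812
  E ⇒ keep positive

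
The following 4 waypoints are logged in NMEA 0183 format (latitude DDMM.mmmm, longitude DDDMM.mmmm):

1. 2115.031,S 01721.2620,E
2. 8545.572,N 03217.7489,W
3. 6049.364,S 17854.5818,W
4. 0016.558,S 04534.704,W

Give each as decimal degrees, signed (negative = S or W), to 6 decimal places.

Point 1:
  φ: degrees = first 2 digits = 21, minutes = 15.031; 21 + 15.031/60 = 21.2505167
  S ⇒ negate
  Lon: degrees = first 3 digits = 17, minutes = 21.262; 17 + 21.262/60 = 17.3543667
  E → positive
Point 2:
  Lat: degrees = first 2 digits = 85, minutes = 45.572; 85 + 45.572/60 = 85.7595333
  N → positive
  λ: degrees = first 3 digits = 32, minutes = 17.7489; 32 + 17.7489/60 = 32.2958150
  hemisphere W, so the sign is −
Point 3:
  φ: split at 2 digits → 60° and 49.364′; 60 + 49.364/60 = 60.8227333
  hemisphere S, so the sign is −
  Longitude: split at 3 digits → 178° and 54.5818′; 178 + 54.5818/60 = 178.9096967
  W → negative
Point 4:
  Latitude: degrees = first 2 digits = 0, minutes = 16.558; 0 + 16.558/60 = 0.2759667
  hemisphere S, so the sign is −
  λ: split at 3 digits → 045° and 34.704′; 45 + 34.704/60 = 45.5784000
  hemisphere W, so the sign is −

1. -21.250517, 17.354367
2. 85.759533, -32.295815
3. -60.822733, -178.909697
4. -0.275967, -45.578400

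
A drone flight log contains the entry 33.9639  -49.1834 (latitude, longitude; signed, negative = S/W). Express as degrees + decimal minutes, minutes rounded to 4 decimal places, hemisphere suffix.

33° 57.8340′ N, 49° 11.0040′ W

Lat: fractional part 0.963900 → 57.834000 minutes
Longitude is negative → W; |value| = 49.183400
λ: 49° + 0.183400 × 60 = 49° 11.004000′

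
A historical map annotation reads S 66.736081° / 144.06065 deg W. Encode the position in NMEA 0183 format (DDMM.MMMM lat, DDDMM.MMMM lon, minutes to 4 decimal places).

6644.1649,S / 14403.6390,W

Latitude: minutes = (66.736081 − 66) × 60 = 44.164860
λ: minutes = (144.060650 − 144) × 60 = 3.639000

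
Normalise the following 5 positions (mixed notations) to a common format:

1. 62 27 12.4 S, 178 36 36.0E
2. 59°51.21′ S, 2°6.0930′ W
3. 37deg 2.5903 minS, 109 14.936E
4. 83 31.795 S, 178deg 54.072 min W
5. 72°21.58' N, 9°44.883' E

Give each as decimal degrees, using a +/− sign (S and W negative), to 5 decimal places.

Point 1:
  Lat: 62 + 27/60 + 12.4/3600 = 62.453444
  S → negative
  Lon: 178° + 36/60 + 36/3600 = 178 + 0.600000 + 0.010000 = 178.610000
  E ⇒ keep positive
Point 2:
  φ: 59 + 51.21/60 = 59.853500
  S ⇒ negate
  λ: 2 + 6.093/60 = 2.101550
  hemisphere W, so the sign is −
Point 3:
  Lat: 37 + 2.5903/60 = 37.043172
  hemisphere S, so the sign is −
  Longitude: 109 + 14.936/60 = 109.248933
  E ⇒ keep positive
Point 4:
  Lat: 83 + 31.795/60 = 83.529917
  hemisphere S, so the sign is −
  Lon: 54.072′ = 0.901200°; total 178.901200
  hemisphere W, so the sign is −
Point 5:
  φ: 72 + 21.58/60 = 72.359667
  N → positive
  λ: 44.883′ = 0.748050°; total 9.748050
  E → positive

1. -62.45344, 178.61000
2. -59.85350, -2.10155
3. -37.04317, 109.24893
4. -83.52992, -178.90120
5. 72.35967, 9.74805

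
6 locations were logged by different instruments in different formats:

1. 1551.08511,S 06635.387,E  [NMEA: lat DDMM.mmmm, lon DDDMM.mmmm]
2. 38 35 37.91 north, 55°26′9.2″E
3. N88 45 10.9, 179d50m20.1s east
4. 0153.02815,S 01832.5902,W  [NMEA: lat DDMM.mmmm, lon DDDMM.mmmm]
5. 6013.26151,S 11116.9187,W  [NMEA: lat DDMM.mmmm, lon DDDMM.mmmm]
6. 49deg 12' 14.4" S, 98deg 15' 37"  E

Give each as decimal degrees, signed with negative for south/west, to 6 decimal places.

1. -15.851419, 66.589783
2. 38.593864, 55.435889
3. 88.753028, 179.838917
4. -1.883803, -18.543170
5. -60.221025, -111.281978
6. -49.204000, 98.260278

Point 1:
  Lat: split at 2 digits → 15° and 51.08511′; 15 + 51.08511/60 = 15.8514185
  hemisphere S, so the sign is −
  λ: degrees = first 3 digits = 66, minutes = 35.387; 66 + 35.387/60 = 66.5897833
  E ⇒ keep positive
Point 2:
  φ: 38° + 35/60 + 37.91/3600 = 38 + 0.583333 + 0.010531 = 38.5938639
  N ⇒ keep positive
  λ: 55° + 26/60 + 9.2/3600 = 55 + 0.433333 + 0.002556 = 55.4358889
  E ⇒ keep positive
Point 3:
  φ: 88° + 45/60 + 10.9/3600 = 88 + 0.750000 + 0.003028 = 88.7530278
  N ⇒ keep positive
  λ: 179 + 50/60 + 20.1/3600 = 179.8389167
  E → positive
Point 4:
  Latitude: degrees = first 2 digits = 1, minutes = 53.02815; 1 + 53.02815/60 = 1.8838025
  S → negative
  λ: split at 3 digits → 018° and 32.5902′; 18 + 32.5902/60 = 18.5431700
  W ⇒ negate
Point 5:
  Lat: degrees = first 2 digits = 60, minutes = 13.26151; 60 + 13.26151/60 = 60.2210252
  hemisphere S, so the sign is −
  λ: degrees = first 3 digits = 111, minutes = 16.9187; 111 + 16.9187/60 = 111.2819783
  W → negative
Point 6:
  φ: 49° + 12/60 + 14.4/3600 = 49 + 0.200000 + 0.004000 = 49.2040000
  S → negative
  Longitude: 98° + 15/60 + 37/3600 = 98 + 0.250000 + 0.010278 = 98.2602778
  E ⇒ keep positive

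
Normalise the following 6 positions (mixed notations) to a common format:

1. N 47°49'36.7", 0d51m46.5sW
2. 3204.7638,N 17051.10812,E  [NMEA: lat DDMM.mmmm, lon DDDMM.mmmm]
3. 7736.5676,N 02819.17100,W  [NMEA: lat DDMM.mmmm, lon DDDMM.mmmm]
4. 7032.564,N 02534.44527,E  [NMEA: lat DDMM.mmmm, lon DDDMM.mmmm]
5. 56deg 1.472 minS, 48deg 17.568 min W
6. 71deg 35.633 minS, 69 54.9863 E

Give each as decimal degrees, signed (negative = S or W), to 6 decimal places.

1. 47.826861, -0.862917
2. 32.079397, 170.851802
3. 77.609460, -28.319517
4. 70.542733, 25.574088
5. -56.024533, -48.292800
6. -71.593883, 69.916438

Point 1:
  φ: 47 + 49/60 + 36.7/3600 = 47.8268611
  N → positive
  λ: 51′ + 46.5″ = 51.77500′; 0 + 51.77500/60 = 0.8629167
  W → negative
Point 2:
  φ: split at 2 digits → 32° and 4.7638′; 32 + 4.7638/60 = 32.0793967
  N ⇒ keep positive
  Longitude: split at 3 digits → 170° and 51.10812′; 170 + 51.10812/60 = 170.8518020
  E → positive
Point 3:
  Latitude: split at 2 digits → 77° and 36.5676′; 77 + 36.5676/60 = 77.6094600
  N ⇒ keep positive
  λ: degrees = first 3 digits = 28, minutes = 19.171; 28 + 19.171/60 = 28.3195167
  hemisphere W, so the sign is −
Point 4:
  Lat: split at 2 digits → 70° and 32.564′; 70 + 32.564/60 = 70.5427333
  N → positive
  λ: split at 3 digits → 025° and 34.44527′; 25 + 34.44527/60 = 25.5740878
  E → positive
Point 5:
  Lat: 1.472′ = 0.024533°; total 56.0245333
  S → negative
  Longitude: 48 + 17.568/60 = 48.2928000
  W ⇒ negate
Point 6:
  φ: 35.633′ = 0.593883°; total 71.5938833
  S ⇒ negate
  Lon: 54.9863′ = 0.916438°; total 69.9164383
  E → positive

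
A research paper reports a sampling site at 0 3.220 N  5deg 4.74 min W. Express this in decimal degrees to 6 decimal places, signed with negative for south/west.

0.053667, -5.079000

φ: 0 + 3.22/60 = 0.0536667
N ⇒ keep positive
λ: 5 + 4.74/60 = 5.0790000
W → negative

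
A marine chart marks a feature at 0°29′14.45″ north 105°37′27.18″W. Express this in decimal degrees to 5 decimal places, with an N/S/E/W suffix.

0.48735° N, 105.62422° W

φ: 29′ + 14.45″ = 29.24083′; 0 + 29.24083/60 = 0.487347
Lon: 105 + 37/60 + 27.18/3600 = 105.624217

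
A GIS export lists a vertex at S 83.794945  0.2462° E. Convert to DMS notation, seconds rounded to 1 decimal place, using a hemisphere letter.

83°47′41.8″ S, 0°14′46.3″ E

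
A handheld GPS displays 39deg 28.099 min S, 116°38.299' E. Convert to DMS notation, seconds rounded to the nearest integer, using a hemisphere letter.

Lat: 28.09900′ → 28′ and 0.09900 × 60 = 5.94″
λ: 38.29900′ → 38′ and 0.29900 × 60 = 17.94″

39°28′6″ S, 116°38′18″ E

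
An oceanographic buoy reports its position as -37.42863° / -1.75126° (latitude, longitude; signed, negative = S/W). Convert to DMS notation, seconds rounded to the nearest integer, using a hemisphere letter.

37°25′43″ S, 1°45′5″ W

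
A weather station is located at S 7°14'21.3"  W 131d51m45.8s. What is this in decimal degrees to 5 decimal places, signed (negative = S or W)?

-7.23925, -131.86272

Latitude: 7 + 14/60 + 21.3/3600 = 7.239250
hemisphere S, so the sign is −
Longitude: 131 + 51/60 + 45.8/3600 = 131.862722
W ⇒ negate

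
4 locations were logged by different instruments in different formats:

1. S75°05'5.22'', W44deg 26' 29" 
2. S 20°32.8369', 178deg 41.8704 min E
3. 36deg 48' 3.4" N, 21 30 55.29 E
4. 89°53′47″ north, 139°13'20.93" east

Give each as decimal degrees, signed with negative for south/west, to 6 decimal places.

1. -75.084783, -44.441389
2. -20.547282, 178.697840
3. 36.800944, 21.515358
4. 89.896389, 139.222481

Point 1:
  φ: 75 + 5/60 + 5.22/3600 = 75.0847833
  S ⇒ negate
  λ: 26′ + 29″ = 26.48333′; 44 + 26.48333/60 = 44.4413889
  W ⇒ negate
Point 2:
  φ: 32.8369′ = 0.547282°; total 20.5472817
  S ⇒ negate
  λ: 41.8704′ = 0.697840°; total 178.6978400
  E ⇒ keep positive
Point 3:
  φ: 36 + 48/60 + 3.4/3600 = 36.8009444
  N ⇒ keep positive
  λ: 21° + 30/60 + 55.29/3600 = 21 + 0.500000 + 0.015358 = 21.5153583
  E ⇒ keep positive
Point 4:
  Lat: 89° + 53/60 + 47/3600 = 89 + 0.883333 + 0.013056 = 89.8963889
  N ⇒ keep positive
  Longitude: 13′ + 20.93″ = 13.34883′; 139 + 13.34883/60 = 139.2224806
  E → positive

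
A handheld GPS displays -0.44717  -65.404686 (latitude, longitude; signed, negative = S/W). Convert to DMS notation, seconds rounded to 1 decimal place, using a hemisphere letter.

Latitude is negative → S; |value| = 0.447170
Latitude: 0.447170 × 60 = 26.83020′ → 26′, remainder × 60 = 49.812″
Longitude is negative → W; |value| = 65.404686
Lon: whole degrees 65; 24.28116′ → 24′ and 16.870″

0°26′49.8″ S, 65°24′16.9″ W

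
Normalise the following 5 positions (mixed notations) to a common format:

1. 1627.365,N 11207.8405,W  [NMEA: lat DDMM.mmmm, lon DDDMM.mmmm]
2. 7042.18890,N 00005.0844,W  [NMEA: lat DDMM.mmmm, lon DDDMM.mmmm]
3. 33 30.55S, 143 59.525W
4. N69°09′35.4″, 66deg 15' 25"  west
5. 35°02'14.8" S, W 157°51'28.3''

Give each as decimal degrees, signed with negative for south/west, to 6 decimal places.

1. 16.456083, -112.130675
2. 70.703148, -0.084740
3. -33.509167, -143.992083
4. 69.159833, -66.256944
5. -35.037444, -157.857861

Point 1:
  Lat: degrees = first 2 digits = 16, minutes = 27.365; 16 + 27.365/60 = 16.4560833
  N → positive
  Lon: split at 3 digits → 112° and 7.8405′; 112 + 7.8405/60 = 112.1306750
  W ⇒ negate
Point 2:
  Latitude: degrees = first 2 digits = 70, minutes = 42.1889; 70 + 42.1889/60 = 70.7031483
  N ⇒ keep positive
  Lon: degrees = first 3 digits = 0, minutes = 5.0844; 0 + 5.0844/60 = 0.0847400
  W → negative
Point 3:
  Latitude: 30.55′ = 0.509167°; total 33.5091667
  S ⇒ negate
  Longitude: 143 + 59.525/60 = 143.9920833
  W ⇒ negate
Point 4:
  Latitude: 9′ + 35.4″ = 9.59000′; 69 + 9.59000/60 = 69.1598333
  N → positive
  λ: 15′ + 25″ = 15.41667′; 66 + 15.41667/60 = 66.2569444
  hemisphere W, so the sign is −
Point 5:
  Lat: 2′ + 14.8″ = 2.24667′; 35 + 2.24667/60 = 35.0374444
  hemisphere S, so the sign is −
  Lon: 157 + 51/60 + 28.3/3600 = 157.8578611
  hemisphere W, so the sign is −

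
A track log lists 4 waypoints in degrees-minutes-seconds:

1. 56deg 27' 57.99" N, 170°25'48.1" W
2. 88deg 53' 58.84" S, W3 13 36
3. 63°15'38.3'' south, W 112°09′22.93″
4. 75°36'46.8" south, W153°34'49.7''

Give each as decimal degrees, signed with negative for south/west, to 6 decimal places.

1. 56.466108, -170.430028
2. -88.899678, -3.226667
3. -63.260639, -112.156369
4. -75.613000, -153.580472

Point 1:
  Lat: 27′ + 57.99″ = 27.96650′; 56 + 27.96650/60 = 56.4661083
  N ⇒ keep positive
  λ: 170° + 25/60 + 48.1/3600 = 170 + 0.416667 + 0.013361 = 170.4300278
  hemisphere W, so the sign is −
Point 2:
  Latitude: 88 + 53/60 + 58.84/3600 = 88.8996778
  hemisphere S, so the sign is −
  λ: 3° + 13/60 + 36/3600 = 3 + 0.216667 + 0.010000 = 3.2266667
  hemisphere W, so the sign is −
Point 3:
  Latitude: 63 + 15/60 + 38.3/3600 = 63.2606389
  hemisphere S, so the sign is −
  Longitude: 112 + 9/60 + 22.93/3600 = 112.1563694
  W ⇒ negate
Point 4:
  Latitude: 75 + 36/60 + 46.8/3600 = 75.6130000
  S ⇒ negate
  Longitude: 34′ + 49.7″ = 34.82833′; 153 + 34.82833/60 = 153.5804722
  W → negative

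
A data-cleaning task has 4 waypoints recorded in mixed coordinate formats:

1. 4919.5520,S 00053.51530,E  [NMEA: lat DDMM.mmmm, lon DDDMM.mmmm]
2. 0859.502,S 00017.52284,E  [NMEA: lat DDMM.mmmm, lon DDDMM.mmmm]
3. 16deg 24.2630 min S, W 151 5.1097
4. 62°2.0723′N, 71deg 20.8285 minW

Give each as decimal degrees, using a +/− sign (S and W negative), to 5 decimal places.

1. -49.32587, 0.89192
2. -8.99170, 0.29205
3. -16.40438, -151.08516
4. 62.03454, -71.34714

Point 1:
  Latitude: degrees = first 2 digits = 49, minutes = 19.552; 49 + 19.552/60 = 49.325867
  hemisphere S, so the sign is −
  Longitude: split at 3 digits → 000° and 53.5153′; 0 + 53.5153/60 = 0.891922
  E ⇒ keep positive
Point 2:
  φ: degrees = first 2 digits = 8, minutes = 59.502; 8 + 59.502/60 = 8.991700
  S → negative
  λ: degrees = first 3 digits = 0, minutes = 17.52284; 0 + 17.52284/60 = 0.292047
  E → positive
Point 3:
  Latitude: 24.263′ = 0.404383°; total 16.404383
  S ⇒ negate
  Longitude: 5.1097′ = 0.085162°; total 151.085162
  hemisphere W, so the sign is −
Point 4:
  Latitude: 2.0723′ = 0.034538°; total 62.034538
  N ⇒ keep positive
  λ: 20.8285′ = 0.347142°; total 71.347142
  W ⇒ negate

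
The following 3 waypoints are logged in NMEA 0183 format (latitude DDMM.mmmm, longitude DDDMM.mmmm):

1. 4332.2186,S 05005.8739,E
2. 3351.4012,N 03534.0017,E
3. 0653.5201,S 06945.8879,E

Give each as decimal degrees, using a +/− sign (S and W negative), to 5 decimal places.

1. -43.53698, 50.09790
2. 33.85669, 35.56670
3. -6.89200, 69.76480

Point 1:
  Latitude: split at 2 digits → 43° and 32.2186′; 43 + 32.2186/60 = 43.536977
  S → negative
  λ: degrees = first 3 digits = 50, minutes = 5.8739; 50 + 5.8739/60 = 50.097898
  E → positive
Point 2:
  Latitude: split at 2 digits → 33° and 51.4012′; 33 + 51.4012/60 = 33.856687
  N → positive
  Longitude: split at 3 digits → 035° and 34.0017′; 35 + 34.0017/60 = 35.566695
  E ⇒ keep positive
Point 3:
  φ: split at 2 digits → 06° and 53.5201′; 6 + 53.5201/60 = 6.892002
  S → negative
  Longitude: split at 3 digits → 069° and 45.8879′; 69 + 45.8879/60 = 69.764798
  E → positive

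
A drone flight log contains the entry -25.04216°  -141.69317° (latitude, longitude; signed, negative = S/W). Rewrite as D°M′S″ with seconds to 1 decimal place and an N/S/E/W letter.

25°02′31.8″ S, 141°41′35.4″ W

Latitude is negative → S; |value| = 25.042160
Latitude: whole degrees 25; 2.52960′ → 2′ and 31.776″
Longitude is negative → W; |value| = 141.693170
λ: whole degrees 141; 41.59020′ → 41′ and 35.412″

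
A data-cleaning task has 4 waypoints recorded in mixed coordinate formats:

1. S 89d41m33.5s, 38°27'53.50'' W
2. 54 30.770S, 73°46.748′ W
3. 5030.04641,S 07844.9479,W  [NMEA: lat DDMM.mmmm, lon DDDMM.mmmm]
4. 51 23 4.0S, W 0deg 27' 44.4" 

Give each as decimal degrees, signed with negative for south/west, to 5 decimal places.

1. -89.69264, -38.46486
2. -54.51283, -73.77913
3. -50.50077, -78.74913
4. -51.38444, -0.46233

Point 1:
  Latitude: 89 + 41/60 + 33.5/3600 = 89.692639
  S ⇒ negate
  Longitude: 38° + 27/60 + 53.5/3600 = 38 + 0.450000 + 0.014861 = 38.464861
  hemisphere W, so the sign is −
Point 2:
  φ: 30.77′ = 0.512833°; total 54.512833
  S → negative
  λ: 73 + 46.748/60 = 73.779133
  hemisphere W, so the sign is −
Point 3:
  Lat: degrees = first 2 digits = 50, minutes = 30.04641; 50 + 30.04641/60 = 50.500774
  S → negative
  Lon: split at 3 digits → 078° and 44.9479′; 78 + 44.9479/60 = 78.749132
  W ⇒ negate
Point 4:
  Latitude: 51° + 23/60 + 4/3600 = 51 + 0.383333 + 0.001111 = 51.384444
  S → negative
  Lon: 0 + 27/60 + 44.4/3600 = 0.462333
  W ⇒ negate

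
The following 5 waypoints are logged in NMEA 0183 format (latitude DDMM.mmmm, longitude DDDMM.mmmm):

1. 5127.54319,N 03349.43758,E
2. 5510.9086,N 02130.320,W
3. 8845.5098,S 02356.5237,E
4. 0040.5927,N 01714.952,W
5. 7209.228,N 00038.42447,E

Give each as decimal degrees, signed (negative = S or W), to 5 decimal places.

1. 51.45905, 33.82396
2. 55.18181, -21.50533
3. -88.75850, 23.94206
4. 0.67655, -17.24920
5. 72.15380, 0.64041

Point 1:
  φ: degrees = first 2 digits = 51, minutes = 27.54319; 51 + 27.54319/60 = 51.459053
  N → positive
  λ: degrees = first 3 digits = 33, minutes = 49.43758; 33 + 49.43758/60 = 33.823960
  E ⇒ keep positive
Point 2:
  φ: split at 2 digits → 55° and 10.9086′; 55 + 10.9086/60 = 55.181810
  N ⇒ keep positive
  Lon: split at 3 digits → 021° and 30.32′; 21 + 30.32/60 = 21.505333
  W ⇒ negate
Point 3:
  φ: degrees = first 2 digits = 88, minutes = 45.5098; 88 + 45.5098/60 = 88.758497
  S → negative
  Longitude: degrees = first 3 digits = 23, minutes = 56.5237; 23 + 56.5237/60 = 23.942062
  E → positive
Point 4:
  Latitude: split at 2 digits → 00° and 40.5927′; 0 + 40.5927/60 = 0.676545
  N ⇒ keep positive
  Longitude: degrees = first 3 digits = 17, minutes = 14.952; 17 + 14.952/60 = 17.249200
  W → negative
Point 5:
  Lat: degrees = first 2 digits = 72, minutes = 9.228; 72 + 9.228/60 = 72.153800
  N → positive
  Lon: split at 3 digits → 000° and 38.42447′; 0 + 38.42447/60 = 0.640408
  E → positive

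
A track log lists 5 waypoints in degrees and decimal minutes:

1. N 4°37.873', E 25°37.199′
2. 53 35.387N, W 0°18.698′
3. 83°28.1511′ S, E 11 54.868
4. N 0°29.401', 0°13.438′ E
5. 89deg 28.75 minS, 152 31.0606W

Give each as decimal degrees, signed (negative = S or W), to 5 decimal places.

1. 4.63122, 25.61998
2. 53.58978, -0.31163
3. -83.46919, 11.91447
4. 0.49002, 0.22397
5. -89.47917, -152.51768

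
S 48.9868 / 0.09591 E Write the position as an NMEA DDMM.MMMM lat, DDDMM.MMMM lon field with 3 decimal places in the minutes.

4859.208,S / 00005.755,E

Latitude: 48° + 0.986800 × 60 = 48° 59.20800′
Lon: 0° + 0.095910 × 60 = 0° 5.75460′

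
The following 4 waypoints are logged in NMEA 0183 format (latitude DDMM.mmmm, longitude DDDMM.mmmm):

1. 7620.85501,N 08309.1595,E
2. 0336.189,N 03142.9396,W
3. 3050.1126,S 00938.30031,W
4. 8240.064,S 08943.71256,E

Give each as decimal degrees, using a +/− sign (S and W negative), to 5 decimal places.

Point 1:
  Lat: degrees = first 2 digits = 76, minutes = 20.85501; 76 + 20.85501/60 = 76.347584
  N → positive
  Longitude: split at 3 digits → 083° and 9.1595′; 83 + 9.1595/60 = 83.152658
  E → positive
Point 2:
  Latitude: degrees = first 2 digits = 3, minutes = 36.189; 3 + 36.189/60 = 3.603150
  N → positive
  Lon: split at 3 digits → 031° and 42.9396′; 31 + 42.9396/60 = 31.715660
  W ⇒ negate
Point 3:
  Latitude: degrees = first 2 digits = 30, minutes = 50.1126; 30 + 50.1126/60 = 30.835210
  hemisphere S, so the sign is −
  Lon: split at 3 digits → 009° and 38.30031′; 9 + 38.30031/60 = 9.638339
  W → negative
Point 4:
  φ: split at 2 digits → 82° and 40.064′; 82 + 40.064/60 = 82.667733
  hemisphere S, so the sign is −
  Lon: split at 3 digits → 089° and 43.71256′; 89 + 43.71256/60 = 89.728543
  E ⇒ keep positive

1. 76.34758, 83.15266
2. 3.60315, -31.71566
3. -30.83521, -9.63834
4. -82.66773, 89.72854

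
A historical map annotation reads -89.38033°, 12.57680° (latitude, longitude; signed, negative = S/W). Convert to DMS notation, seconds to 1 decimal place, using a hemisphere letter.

89°22′49.2″ S, 12°34′36.5″ E

Latitude is negative → S; |value| = 89.380330
φ: 0.380330° → 22.81980′; 0.81980 × 60 = 49.188″
Lon: whole degrees 12; 34.60800′ → 34′ and 36.480″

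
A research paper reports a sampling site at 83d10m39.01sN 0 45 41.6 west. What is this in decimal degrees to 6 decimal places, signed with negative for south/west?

Latitude: 83 + 10/60 + 39.01/3600 = 83.1775028
N → positive
Lon: 0 + 45/60 + 41.6/3600 = 0.7615556
hemisphere W, so the sign is −

83.177503, -0.761556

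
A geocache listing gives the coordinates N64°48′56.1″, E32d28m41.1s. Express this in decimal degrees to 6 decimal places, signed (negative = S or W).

64.815583, 32.478083

φ: 64 + 48/60 + 56.1/3600 = 64.8155833
N → positive
Longitude: 32° + 28/60 + 41.1/3600 = 32 + 0.466667 + 0.011417 = 32.4780833
E ⇒ keep positive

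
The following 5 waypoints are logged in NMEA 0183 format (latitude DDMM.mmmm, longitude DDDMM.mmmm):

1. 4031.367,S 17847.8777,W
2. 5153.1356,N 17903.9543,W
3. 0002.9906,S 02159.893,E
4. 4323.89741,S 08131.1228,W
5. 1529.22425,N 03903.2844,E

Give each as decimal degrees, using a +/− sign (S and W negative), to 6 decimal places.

1. -40.522783, -178.797962
2. 51.885593, -179.065905
3. -0.049843, 21.998217
4. -43.398290, -81.518713
5. 15.487071, 39.054740

Point 1:
  Latitude: degrees = first 2 digits = 40, minutes = 31.367; 40 + 31.367/60 = 40.5227833
  hemisphere S, so the sign is −
  Lon: split at 3 digits → 178° and 47.8777′; 178 + 47.8777/60 = 178.7979617
  W ⇒ negate
Point 2:
  φ: split at 2 digits → 51° and 53.1356′; 51 + 53.1356/60 = 51.8855933
  N ⇒ keep positive
  Longitude: split at 3 digits → 179° and 3.9543′; 179 + 3.9543/60 = 179.0659050
  hemisphere W, so the sign is −
Point 3:
  Latitude: split at 2 digits → 00° and 2.9906′; 0 + 2.9906/60 = 0.0498433
  S ⇒ negate
  λ: split at 3 digits → 021° and 59.893′; 21 + 59.893/60 = 21.9982167
  E ⇒ keep positive
Point 4:
  Lat: split at 2 digits → 43° and 23.89741′; 43 + 23.89741/60 = 43.3982902
  hemisphere S, so the sign is −
  λ: split at 3 digits → 081° and 31.1228′; 81 + 31.1228/60 = 81.5187133
  W → negative
Point 5:
  φ: split at 2 digits → 15° and 29.22425′; 15 + 29.22425/60 = 15.4870708
  N ⇒ keep positive
  Longitude: split at 3 digits → 039° and 3.2844′; 39 + 3.2844/60 = 39.0547400
  E → positive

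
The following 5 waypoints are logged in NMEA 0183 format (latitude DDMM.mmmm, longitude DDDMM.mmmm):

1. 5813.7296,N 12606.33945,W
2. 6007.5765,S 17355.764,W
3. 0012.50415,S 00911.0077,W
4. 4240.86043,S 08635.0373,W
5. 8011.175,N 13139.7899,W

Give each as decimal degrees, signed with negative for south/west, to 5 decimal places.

1. 58.22883, -126.10566
2. -60.12628, -173.92940
3. -0.20840, -9.18346
4. -42.68101, -86.58396
5. 80.18625, -131.66317

Point 1:
  φ: degrees = first 2 digits = 58, minutes = 13.7296; 58 + 13.7296/60 = 58.228827
  N → positive
  Longitude: degrees = first 3 digits = 126, minutes = 6.33945; 126 + 6.33945/60 = 126.105658
  hemisphere W, so the sign is −
Point 2:
  Latitude: split at 2 digits → 60° and 7.5765′; 60 + 7.5765/60 = 60.126275
  hemisphere S, so the sign is −
  Longitude: split at 3 digits → 173° and 55.764′; 173 + 55.764/60 = 173.929400
  hemisphere W, so the sign is −
Point 3:
  Lat: degrees = first 2 digits = 0, minutes = 12.50415; 0 + 12.50415/60 = 0.208403
  hemisphere S, so the sign is −
  Longitude: degrees = first 3 digits = 9, minutes = 11.0077; 9 + 11.0077/60 = 9.183462
  W → negative
Point 4:
  Lat: degrees = first 2 digits = 42, minutes = 40.86043; 42 + 40.86043/60 = 42.681007
  S → negative
  Longitude: split at 3 digits → 086° and 35.0373′; 86 + 35.0373/60 = 86.583955
  W → negative
Point 5:
  Lat: split at 2 digits → 80° and 11.175′; 80 + 11.175/60 = 80.186250
  N → positive
  λ: degrees = first 3 digits = 131, minutes = 39.7899; 131 + 39.7899/60 = 131.663165
  W ⇒ negate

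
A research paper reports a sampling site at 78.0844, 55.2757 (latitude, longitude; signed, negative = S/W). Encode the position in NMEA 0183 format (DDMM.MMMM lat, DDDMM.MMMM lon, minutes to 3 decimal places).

Lat: fractional part 0.084400 → 5.06400 minutes
Lon: fractional part 0.275700 → 16.54200 minutes

7805.064,N / 05516.542,E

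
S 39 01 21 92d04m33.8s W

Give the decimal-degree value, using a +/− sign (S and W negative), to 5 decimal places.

-39.02250, -92.07606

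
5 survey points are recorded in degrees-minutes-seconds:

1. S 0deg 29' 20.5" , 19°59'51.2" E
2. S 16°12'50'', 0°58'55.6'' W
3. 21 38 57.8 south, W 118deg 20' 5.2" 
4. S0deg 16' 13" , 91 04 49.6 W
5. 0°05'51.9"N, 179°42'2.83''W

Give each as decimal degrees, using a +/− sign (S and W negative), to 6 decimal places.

Point 1:
  Latitude: 0 + 29/60 + 20.5/3600 = 0.4890278
  S ⇒ negate
  Lon: 59′ + 51.2″ = 59.85333′; 19 + 59.85333/60 = 19.9975556
  E → positive
Point 2:
  Lat: 16° + 12/60 + 50/3600 = 16 + 0.200000 + 0.013889 = 16.2138889
  hemisphere S, so the sign is −
  λ: 0° + 58/60 + 55.6/3600 = 0 + 0.966667 + 0.015444 = 0.9821111
  W ⇒ negate
Point 3:
  Latitude: 21° + 38/60 + 57.8/3600 = 21 + 0.633333 + 0.016056 = 21.6493889
  hemisphere S, so the sign is −
  λ: 118 + 20/60 + 5.2/3600 = 118.3347778
  hemisphere W, so the sign is −
Point 4:
  Lat: 0 + 16/60 + 13/3600 = 0.2702778
  hemisphere S, so the sign is −
  λ: 91 + 4/60 + 49.6/3600 = 91.0804444
  hemisphere W, so the sign is −
Point 5:
  Latitude: 5′ + 51.9″ = 5.86500′; 0 + 5.86500/60 = 0.0977500
  N → positive
  Longitude: 179° + 42/60 + 2.83/3600 = 179 + 0.700000 + 0.000786 = 179.7007861
  W ⇒ negate

1. -0.489028, 19.997556
2. -16.213889, -0.982111
3. -21.649389, -118.334778
4. -0.270278, -91.080444
5. 0.097750, -179.700786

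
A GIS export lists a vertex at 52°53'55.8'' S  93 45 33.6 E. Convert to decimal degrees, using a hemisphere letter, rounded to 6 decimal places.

Lat: 52° + 53/60 + 55.8/3600 = 52 + 0.883333 + 0.015500 = 52.8988333
Longitude: 93° + 45/60 + 33.6/3600 = 93 + 0.750000 + 0.009333 = 93.7593333

52.898833° S, 93.759333° E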